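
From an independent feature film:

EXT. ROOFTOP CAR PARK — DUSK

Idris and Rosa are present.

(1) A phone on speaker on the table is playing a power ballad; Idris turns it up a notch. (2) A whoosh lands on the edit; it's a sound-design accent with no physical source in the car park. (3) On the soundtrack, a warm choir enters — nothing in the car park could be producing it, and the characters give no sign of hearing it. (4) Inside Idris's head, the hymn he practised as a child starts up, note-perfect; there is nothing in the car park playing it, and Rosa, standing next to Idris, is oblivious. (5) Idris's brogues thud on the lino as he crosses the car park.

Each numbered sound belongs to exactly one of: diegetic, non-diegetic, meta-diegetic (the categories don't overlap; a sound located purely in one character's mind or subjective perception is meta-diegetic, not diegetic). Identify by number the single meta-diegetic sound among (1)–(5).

4

(1) is diegetic: a phone on speaker is a physical source in the scene and Idris reacts to it.
Sound (2): an editorial stinger — it belongs to the cut, not the story world, so non-diegetic.
Sound (3): score with no on-screen or off-screen source; it exists for the audience alone, so non-diegetic.
Sound (4): remembered music, private to Idris — Rosa is oblivious because it isn't in the room, so meta-diegetic.
Sound (5): it's the physical sound of Idris moving in the space, so diegetic.
Only (4) is meta-diegetic.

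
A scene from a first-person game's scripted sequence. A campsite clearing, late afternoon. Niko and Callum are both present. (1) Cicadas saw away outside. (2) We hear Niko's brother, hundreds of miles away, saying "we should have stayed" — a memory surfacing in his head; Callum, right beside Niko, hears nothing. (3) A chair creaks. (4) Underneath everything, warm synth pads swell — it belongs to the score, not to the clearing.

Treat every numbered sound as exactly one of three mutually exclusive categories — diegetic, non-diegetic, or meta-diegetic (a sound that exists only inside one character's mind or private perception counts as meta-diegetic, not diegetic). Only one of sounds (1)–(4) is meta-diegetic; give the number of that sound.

(1) ambient/room sound belonging to the story's physical space → diegetic.
Sound (2): the voice is a memory playing only inside Niko's mind; Callum can't hear it, so meta-diegetic.
(3) is diegetic: the sound comes from a chair physically present in the location.
(4) is non-diegetic: score with no on-screen or off-screen source; it exists for the audience alone.
Only (2) is meta-diegetic.

2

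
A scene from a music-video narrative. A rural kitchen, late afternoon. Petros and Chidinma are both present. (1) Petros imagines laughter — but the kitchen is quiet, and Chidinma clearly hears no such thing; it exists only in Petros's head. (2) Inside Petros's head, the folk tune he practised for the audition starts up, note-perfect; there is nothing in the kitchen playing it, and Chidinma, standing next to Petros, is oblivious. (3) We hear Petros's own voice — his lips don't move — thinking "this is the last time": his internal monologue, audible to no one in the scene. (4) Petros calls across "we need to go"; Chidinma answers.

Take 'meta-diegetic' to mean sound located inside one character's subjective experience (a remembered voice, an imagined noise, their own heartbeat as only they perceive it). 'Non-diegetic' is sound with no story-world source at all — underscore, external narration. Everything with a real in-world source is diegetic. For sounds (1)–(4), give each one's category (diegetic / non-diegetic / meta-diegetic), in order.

meta-diegetic, meta-diegetic, meta-diegetic, diegetic

Sound (1): subjective to Petros: the kitchen is silent and Chidinma hears nothing, so meta-diegetic.
Sound (2): remembered music, private to Petros — Chidinma is oblivious because it isn't in the room, so meta-diegetic.
(3) Petros's thought-voice: a private mental sound no other character can hear → meta-diegetic.
(4) Petros is a character speaking aloud in the scene → diegetic.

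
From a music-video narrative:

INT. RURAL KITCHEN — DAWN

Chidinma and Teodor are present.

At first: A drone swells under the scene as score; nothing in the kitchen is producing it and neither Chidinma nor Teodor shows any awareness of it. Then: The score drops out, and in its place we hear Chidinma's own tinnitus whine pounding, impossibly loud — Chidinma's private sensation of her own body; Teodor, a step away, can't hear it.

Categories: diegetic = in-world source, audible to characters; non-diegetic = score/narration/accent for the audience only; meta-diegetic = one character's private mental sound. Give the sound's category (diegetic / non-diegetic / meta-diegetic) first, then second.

First: underscore with no in-world source, inaudible to the characters → non-diegetic.
Second: the body sound is Chidinma's subjective perception alone — Teodor can't hear it → meta-diegetic.

non-diegetic, meta-diegetic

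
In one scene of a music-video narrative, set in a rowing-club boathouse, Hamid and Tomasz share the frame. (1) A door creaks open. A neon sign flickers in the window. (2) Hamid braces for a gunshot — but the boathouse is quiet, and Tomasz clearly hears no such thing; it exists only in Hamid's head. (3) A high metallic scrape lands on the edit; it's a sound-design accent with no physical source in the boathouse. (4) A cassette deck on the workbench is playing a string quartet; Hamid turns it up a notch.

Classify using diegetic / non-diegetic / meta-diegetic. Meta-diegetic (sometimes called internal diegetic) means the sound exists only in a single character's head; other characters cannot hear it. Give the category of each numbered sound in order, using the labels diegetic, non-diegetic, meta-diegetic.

(1) is diegetic: the sound comes from a door physically present in the location.
(2) subjective to Hamid: the boathouse is silent and Tomasz hears nothing → meta-diegetic.
(3) an editorial stinger — it belongs to the cut, not the story world → non-diegetic.
(4) a cassette deck is a physical source in the scene and Hamid reacts to it → diegetic.

diegetic, meta-diegetic, non-diegetic, diegetic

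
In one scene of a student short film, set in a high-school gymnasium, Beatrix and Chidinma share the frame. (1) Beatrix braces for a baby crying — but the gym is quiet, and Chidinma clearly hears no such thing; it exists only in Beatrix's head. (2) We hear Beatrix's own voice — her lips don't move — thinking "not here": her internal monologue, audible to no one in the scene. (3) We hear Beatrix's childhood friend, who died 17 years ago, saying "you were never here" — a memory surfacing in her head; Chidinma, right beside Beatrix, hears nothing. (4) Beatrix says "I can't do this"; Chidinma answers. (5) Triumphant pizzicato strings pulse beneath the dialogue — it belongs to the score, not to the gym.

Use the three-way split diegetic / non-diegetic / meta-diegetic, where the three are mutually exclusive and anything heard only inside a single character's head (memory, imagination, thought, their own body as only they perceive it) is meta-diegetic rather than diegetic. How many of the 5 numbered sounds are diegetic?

(1) is meta-diegetic: subjective to Beatrix: the gym is silent and Chidinma hears nothing.
(2) it's Beatrix's unspoken thought, heard only by the audience via her subjectivity → meta-diegetic.
Sound (3): a remembered line, private to Beatrix — not present in the room, not audible to Chidinma, so meta-diegetic.
(4) on-screen dialogue — Beatrix speaks and Chidinma is there to hear → diegetic.
(5) it has no source in the story world and no character can hear it — it's underscore → non-diegetic.
Diegetic: (4) — that's 1.

1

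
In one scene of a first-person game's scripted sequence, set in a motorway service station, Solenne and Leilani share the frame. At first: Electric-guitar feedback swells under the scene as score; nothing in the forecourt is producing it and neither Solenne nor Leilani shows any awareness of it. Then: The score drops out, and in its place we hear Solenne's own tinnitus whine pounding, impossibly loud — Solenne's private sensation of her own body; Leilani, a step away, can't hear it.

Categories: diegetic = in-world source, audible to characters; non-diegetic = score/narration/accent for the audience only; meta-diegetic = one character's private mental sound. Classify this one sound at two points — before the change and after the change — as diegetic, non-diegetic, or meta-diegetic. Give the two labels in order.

Before the change: underscore with no in-world source, inaudible to the characters → non-diegetic.
After the change: the body sound is Solenne's subjective perception alone — Leilani can't hear it → meta-diegetic.

non-diegetic, meta-diegetic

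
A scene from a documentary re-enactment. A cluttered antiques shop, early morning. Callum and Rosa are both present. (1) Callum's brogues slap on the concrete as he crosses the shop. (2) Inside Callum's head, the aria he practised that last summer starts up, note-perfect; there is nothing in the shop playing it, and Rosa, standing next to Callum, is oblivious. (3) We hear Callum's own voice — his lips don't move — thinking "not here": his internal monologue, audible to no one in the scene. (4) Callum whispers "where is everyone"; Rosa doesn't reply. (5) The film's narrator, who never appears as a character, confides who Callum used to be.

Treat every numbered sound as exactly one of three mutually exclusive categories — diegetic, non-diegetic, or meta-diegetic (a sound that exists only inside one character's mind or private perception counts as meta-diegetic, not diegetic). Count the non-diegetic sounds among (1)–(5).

1

(1) is diegetic: Callum's footsteps are produced in the story world.
Sound (2): the music is a memory playing inside Callum's mind alone; no real-world source, Rosa can't hear it, so meta-diegetic.
(3) is meta-diegetic: internal monologue — inside Callum's mind, not spoken into the scene.
(4) on-screen dialogue — Callum speaks and Rosa is there to hear → diegetic.
(5) external voice-over — not a character, not heard by anyone in the scene → non-diegetic.
So 1 of the 5 is non-diegetic: (5).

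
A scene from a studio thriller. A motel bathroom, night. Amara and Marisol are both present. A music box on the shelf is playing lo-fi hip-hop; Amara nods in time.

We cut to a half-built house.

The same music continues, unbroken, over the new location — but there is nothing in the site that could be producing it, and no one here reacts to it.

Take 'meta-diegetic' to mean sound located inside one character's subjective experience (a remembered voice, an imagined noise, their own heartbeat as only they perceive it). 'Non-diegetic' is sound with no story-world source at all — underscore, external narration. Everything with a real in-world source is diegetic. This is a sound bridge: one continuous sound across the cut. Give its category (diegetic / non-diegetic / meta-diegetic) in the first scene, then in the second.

Scene one: a music box is an on-screen source and Amara reacts to it → diegetic.
Scene two: there is no source in the site and no one hears it — it's now underscore → non-diegetic.

diegetic, non-diegetic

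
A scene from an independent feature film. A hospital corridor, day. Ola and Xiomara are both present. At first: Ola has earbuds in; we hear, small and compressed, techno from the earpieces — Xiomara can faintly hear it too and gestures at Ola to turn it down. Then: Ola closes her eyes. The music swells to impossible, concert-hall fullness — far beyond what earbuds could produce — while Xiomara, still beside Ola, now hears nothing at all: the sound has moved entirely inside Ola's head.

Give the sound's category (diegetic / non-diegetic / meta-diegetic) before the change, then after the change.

Before the change: the earbuds are a physical source both characters can hear → diegetic.
After the change: the music now exists only as Ola's subjective experience; Xiomara can no longer hear it → meta-diegetic.

diegetic, meta-diegetic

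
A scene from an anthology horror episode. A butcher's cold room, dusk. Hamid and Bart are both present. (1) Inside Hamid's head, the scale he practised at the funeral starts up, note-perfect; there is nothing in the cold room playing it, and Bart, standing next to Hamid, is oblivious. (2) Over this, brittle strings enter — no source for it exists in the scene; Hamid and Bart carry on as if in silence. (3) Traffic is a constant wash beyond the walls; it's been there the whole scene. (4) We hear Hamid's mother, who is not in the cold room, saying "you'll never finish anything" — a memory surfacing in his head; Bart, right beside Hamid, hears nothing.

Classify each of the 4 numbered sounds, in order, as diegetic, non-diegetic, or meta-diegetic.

meta-diegetic, non-diegetic, diegetic, meta-diegetic

Sound (1): remembered music, private to Hamid — Bart is oblivious because it isn't in the room, so meta-diegetic.
(2) score with no on-screen or off-screen source; it exists for the audience alone → non-diegetic.
(3) ambient/room sound belonging to the story's physical space → diegetic.
(4) is meta-diegetic: the voice is a memory playing only inside Hamid's mind; Bart can't hear it.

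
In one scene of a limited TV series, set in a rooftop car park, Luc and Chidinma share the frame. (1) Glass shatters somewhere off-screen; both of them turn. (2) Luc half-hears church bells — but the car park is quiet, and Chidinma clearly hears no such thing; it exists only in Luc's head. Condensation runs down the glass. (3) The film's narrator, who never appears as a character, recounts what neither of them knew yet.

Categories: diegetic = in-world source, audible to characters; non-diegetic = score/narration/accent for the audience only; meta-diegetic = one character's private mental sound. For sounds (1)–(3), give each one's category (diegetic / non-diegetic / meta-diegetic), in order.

(1) an in-world source (glass); characters could hear it → diegetic.
(2) is meta-diegetic: the sound is imagined by Luc; nothing in the story world is producing it and Chidinma can't hear it.
(3) is non-diegetic: commentary laid over the scene from outside the fiction.

diegetic, meta-diegetic, non-diegetic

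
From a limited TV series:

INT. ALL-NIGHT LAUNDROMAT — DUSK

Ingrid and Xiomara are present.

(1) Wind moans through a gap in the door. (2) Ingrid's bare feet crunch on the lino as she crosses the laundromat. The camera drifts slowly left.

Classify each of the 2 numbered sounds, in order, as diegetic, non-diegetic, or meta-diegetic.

diegetic, diegetic

Sound (1): it's the actual ambient sound of the location, so diegetic.
(2) is diegetic: it's the physical sound of Ingrid moving in the space.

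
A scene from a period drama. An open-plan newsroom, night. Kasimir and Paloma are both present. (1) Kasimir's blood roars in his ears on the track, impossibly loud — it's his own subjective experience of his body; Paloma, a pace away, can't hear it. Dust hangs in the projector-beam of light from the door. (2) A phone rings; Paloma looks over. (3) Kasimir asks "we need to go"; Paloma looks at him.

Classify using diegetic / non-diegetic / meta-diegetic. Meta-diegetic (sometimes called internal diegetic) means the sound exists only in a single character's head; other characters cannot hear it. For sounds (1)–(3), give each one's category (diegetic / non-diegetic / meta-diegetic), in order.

Sound (1): a subjective body sound — Kasimir's private perception, inaudible to Paloma, so meta-diegetic.
(2) an in-world source (a phone); characters could hear it → diegetic.
Sound (3): Kasimir is a character speaking aloud in the scene, so diegetic.

meta-diegetic, diegetic, diegetic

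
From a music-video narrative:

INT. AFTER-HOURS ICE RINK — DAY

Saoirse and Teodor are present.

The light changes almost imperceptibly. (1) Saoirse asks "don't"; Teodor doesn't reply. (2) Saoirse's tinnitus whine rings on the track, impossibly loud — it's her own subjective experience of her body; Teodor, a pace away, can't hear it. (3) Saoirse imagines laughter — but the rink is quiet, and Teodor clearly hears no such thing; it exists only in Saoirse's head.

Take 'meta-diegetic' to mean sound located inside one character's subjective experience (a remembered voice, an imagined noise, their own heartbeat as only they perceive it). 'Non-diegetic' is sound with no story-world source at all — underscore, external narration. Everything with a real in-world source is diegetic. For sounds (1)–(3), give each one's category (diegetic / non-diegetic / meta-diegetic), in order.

Sound (1): on-screen dialogue — Saoirse speaks and Teodor is there to hear, so diegetic.
Sound (2): point-of-audition from inside Saoirse's body; not a sound in the room, so meta-diegetic.
(3) the sound is imagined by Saoirse; nothing in the story world is producing it and Teodor can't hear it → meta-diegetic.

diegetic, meta-diegetic, meta-diegetic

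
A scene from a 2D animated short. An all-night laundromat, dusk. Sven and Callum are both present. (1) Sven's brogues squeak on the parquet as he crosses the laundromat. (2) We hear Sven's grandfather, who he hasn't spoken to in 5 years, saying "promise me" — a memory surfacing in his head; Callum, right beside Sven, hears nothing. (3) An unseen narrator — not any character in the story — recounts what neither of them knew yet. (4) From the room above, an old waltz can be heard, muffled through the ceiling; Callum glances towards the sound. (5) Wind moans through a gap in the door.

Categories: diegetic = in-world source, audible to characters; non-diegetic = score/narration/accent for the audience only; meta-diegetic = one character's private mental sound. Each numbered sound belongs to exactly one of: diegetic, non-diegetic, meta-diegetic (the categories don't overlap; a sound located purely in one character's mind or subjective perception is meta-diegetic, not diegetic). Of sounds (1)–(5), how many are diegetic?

(1) is diegetic: it's the physical sound of Sven moving in the space.
Sound (2): the voice is a memory playing only inside Sven's mind; Callum can't hear it, so meta-diegetic.
(3) is non-diegetic: the narrator exists outside the story world, addressing only the audience.
(4) is diegetic: it's coming from the room above — a location within the story world — and Callum reacts.
(5) it's the actual ambient sound of the location → diegetic.
Diegetic: (1), (4), (5) — that's 3.

3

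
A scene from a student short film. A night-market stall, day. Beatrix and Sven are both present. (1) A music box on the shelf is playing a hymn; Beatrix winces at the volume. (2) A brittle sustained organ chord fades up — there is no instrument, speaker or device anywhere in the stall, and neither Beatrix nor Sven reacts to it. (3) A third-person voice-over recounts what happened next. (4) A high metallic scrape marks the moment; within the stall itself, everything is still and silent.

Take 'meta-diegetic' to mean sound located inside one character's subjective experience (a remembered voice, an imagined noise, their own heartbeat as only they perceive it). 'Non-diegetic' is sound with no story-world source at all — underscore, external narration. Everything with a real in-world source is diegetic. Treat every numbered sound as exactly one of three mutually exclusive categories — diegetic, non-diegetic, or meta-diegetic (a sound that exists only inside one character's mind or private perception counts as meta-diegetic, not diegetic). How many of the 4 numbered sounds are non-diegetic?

(1) is diegetic: the music comes from an on-screen device that Beatrix responds to.
(2) nothing in the stall produces it and the characters don't hear it — pure soundtrack → non-diegetic.
(3) is non-diegetic: the narrator exists outside the story world, addressing only the audience.
Sound (4): it's a sound-design accent with no in-world source; no one in the scene can hear it, so non-diegetic.
Non-diegetic: (2), (3), (4) — that's 3.

3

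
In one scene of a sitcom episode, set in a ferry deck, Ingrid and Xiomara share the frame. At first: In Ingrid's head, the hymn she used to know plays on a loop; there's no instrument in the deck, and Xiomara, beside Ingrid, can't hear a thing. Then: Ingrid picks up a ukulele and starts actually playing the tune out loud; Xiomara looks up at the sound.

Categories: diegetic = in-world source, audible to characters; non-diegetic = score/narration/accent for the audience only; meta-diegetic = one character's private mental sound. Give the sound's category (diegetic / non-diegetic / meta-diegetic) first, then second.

meta-diegetic, diegetic

First: the tune exists only as Ingrid's private memory; Xiomara can't hear it → meta-diegetic.
Second: Ingrid is now producing it live on a ukulele, in the room, and Xiomara hears it → diegetic.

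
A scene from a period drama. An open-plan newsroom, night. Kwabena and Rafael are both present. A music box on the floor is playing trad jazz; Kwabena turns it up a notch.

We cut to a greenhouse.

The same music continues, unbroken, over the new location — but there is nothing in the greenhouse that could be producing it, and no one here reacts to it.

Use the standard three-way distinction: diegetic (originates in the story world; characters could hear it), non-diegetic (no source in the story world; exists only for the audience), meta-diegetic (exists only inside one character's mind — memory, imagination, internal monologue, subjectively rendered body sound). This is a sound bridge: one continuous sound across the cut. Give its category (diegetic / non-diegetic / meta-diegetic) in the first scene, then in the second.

diegetic, non-diegetic

Scene one: a music box is an on-screen source and Kwabena reacts to it → diegetic.
Scene two: there is no source in the greenhouse and no one hears it — it's now underscore → non-diegetic.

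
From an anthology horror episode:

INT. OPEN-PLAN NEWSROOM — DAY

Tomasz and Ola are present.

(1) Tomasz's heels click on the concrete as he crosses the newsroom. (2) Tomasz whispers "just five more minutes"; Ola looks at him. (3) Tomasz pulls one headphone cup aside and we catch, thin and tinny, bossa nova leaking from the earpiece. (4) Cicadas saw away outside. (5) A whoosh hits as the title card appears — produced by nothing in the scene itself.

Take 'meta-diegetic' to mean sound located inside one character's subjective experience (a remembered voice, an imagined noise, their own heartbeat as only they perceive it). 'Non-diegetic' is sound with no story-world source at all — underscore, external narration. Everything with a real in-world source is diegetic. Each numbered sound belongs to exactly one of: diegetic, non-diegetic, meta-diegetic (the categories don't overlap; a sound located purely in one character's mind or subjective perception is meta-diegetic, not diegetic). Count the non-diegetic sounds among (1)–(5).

1

(1) is diegetic: Tomasz's footsteps are produced in the story world.
Sound (2): on-screen dialogue — Tomasz speaks and Ola is there to hear, so diegetic.
(3) is diegetic: the headphones are an on-screen source.
(4) ambient/room sound belonging to the story's physical space → diegetic.
Sound (5): an editorial stinger — it belongs to the cut, not the story world, so non-diegetic.
Non-diegetic: (5) — that's 1.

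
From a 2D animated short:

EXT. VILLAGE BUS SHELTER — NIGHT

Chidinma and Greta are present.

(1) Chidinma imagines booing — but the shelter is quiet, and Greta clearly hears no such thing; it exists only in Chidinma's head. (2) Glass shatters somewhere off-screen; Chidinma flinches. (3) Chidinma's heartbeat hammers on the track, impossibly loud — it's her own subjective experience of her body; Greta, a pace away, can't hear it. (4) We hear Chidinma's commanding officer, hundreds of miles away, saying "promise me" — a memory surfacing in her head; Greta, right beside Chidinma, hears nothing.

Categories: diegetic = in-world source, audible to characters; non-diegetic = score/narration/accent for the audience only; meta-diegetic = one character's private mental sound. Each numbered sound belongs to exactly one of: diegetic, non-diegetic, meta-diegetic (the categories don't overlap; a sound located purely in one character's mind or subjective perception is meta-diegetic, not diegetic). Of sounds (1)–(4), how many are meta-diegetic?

3

Sound (1): Chidinma alone 'hears' it — an imagined sound, not present in the space, so meta-diegetic.
(2) is diegetic: the sound comes from glass physically present in the location.
Sound (3): a subjective body sound — Chidinma's private perception, inaudible to Greta, so meta-diegetic.
(4) is meta-diegetic: it's Chidinma's recollection rendered as sound; the other character can't hear it.
Meta-diegetic: (1), (3), (4) — that's 3.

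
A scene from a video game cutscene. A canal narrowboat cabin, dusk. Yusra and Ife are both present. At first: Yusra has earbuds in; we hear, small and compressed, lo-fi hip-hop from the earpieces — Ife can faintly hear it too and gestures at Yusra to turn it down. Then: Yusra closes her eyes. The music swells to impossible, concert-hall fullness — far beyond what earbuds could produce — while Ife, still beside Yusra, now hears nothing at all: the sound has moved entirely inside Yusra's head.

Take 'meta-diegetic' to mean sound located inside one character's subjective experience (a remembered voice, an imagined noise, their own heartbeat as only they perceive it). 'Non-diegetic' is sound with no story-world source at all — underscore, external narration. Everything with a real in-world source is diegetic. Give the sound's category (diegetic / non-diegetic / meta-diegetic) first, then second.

First: the earbuds are a physical source both characters can hear → diegetic.
Second: the music now exists only as Yusra's subjective experience; Ife can no longer hear it → meta-diegetic.

diegetic, meta-diegetic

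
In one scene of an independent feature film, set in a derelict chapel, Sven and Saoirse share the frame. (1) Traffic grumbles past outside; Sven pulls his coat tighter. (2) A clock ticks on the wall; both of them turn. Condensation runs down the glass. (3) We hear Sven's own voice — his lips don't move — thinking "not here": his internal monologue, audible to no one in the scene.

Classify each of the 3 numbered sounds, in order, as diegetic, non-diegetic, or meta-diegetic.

(1) is diegetic: ambient/room sound belonging to the story's physical space.
Sound (2): an in-world source (a clock); characters could hear it, so diegetic.
(3) is meta-diegetic: it's Sven's unspoken thought, heard only by the audience via his subjectivity.

diegetic, diegetic, meta-diegetic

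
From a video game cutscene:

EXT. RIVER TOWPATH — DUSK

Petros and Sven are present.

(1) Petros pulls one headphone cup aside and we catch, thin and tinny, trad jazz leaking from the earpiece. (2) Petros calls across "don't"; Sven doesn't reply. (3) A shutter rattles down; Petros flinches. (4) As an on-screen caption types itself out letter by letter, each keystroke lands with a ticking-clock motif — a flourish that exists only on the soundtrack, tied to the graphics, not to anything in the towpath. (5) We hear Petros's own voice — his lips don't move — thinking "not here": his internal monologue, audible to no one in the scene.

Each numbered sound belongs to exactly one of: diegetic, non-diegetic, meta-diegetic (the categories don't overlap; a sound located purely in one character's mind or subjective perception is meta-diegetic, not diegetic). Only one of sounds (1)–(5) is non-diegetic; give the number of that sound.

Sound (1): the headphones are an on-screen source, so diegetic.
(2) is diegetic: on-screen dialogue — Petros speaks and Sven is there to hear.
(3) is diegetic: a shutter is a real object/event in the scene's world.
(4) sound married to a title/caption — outside the diegesis by definition → non-diegetic.
(5) is meta-diegetic: it's Petros's unspoken thought, heard only by the audience via his subjectivity.
Only (4) is non-diegetic.

4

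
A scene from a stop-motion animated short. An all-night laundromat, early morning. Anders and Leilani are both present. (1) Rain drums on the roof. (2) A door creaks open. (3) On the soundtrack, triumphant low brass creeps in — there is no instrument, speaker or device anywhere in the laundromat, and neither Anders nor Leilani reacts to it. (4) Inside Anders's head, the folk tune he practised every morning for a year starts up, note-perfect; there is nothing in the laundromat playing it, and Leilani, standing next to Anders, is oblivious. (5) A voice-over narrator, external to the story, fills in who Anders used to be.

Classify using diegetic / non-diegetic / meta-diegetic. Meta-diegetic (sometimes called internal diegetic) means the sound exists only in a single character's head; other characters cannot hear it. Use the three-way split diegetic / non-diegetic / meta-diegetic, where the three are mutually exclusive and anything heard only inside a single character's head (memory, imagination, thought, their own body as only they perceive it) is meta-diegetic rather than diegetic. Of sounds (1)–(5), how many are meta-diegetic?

1

(1) is diegetic: it's the actual ambient sound of the location.
(2) is diegetic: the sound comes from a door physically present in the location.
(3) nothing in the laundromat produces it and the characters don't hear it — pure soundtrack → non-diegetic.
Sound (4): the music is a memory playing inside Anders's mind alone; no real-world source, Leilani can't hear it, so meta-diegetic.
(5) external voice-over — not a character, not heard by anyone in the scene → non-diegetic.
So 1 of the 5 is meta-diegetic: (4).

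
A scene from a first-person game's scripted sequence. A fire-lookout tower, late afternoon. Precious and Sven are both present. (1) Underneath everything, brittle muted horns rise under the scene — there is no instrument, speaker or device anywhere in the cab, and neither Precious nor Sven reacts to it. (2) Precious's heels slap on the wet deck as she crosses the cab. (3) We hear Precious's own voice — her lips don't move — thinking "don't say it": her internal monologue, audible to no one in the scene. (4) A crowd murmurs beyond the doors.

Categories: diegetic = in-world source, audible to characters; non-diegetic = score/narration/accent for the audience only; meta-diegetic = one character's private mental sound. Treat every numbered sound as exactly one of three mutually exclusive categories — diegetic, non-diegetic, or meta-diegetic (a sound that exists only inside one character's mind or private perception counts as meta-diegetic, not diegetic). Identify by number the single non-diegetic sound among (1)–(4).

(1) is non-diegetic: nothing in the cab produces it and the characters don't hear it — pure soundtrack.
Sound (2): Precious's footsteps are produced in the story world, so diegetic.
Sound (3): Precious's thought-voice: a private mental sound no other character can hear, so meta-diegetic.
Sound (4): ambient/room sound belonging to the story's physical space, so diegetic.
Only (1) is non-diegetic.

1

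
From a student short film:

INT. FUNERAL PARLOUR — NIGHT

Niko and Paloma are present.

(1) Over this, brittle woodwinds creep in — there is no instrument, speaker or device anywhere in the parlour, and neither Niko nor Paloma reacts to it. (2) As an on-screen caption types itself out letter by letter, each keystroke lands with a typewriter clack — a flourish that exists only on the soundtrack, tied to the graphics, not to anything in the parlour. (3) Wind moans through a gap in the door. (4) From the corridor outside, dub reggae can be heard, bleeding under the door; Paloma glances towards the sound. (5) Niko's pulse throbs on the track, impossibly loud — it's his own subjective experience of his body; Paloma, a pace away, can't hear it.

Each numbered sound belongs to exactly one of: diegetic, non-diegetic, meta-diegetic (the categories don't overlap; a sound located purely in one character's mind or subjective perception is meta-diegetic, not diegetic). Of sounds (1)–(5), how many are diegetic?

2

(1) is non-diegetic: nothing in the parlour produces it and the characters don't hear it — pure soundtrack.
(2) sound married to a title/caption — outside the diegesis by definition → non-diegetic.
(3) is diegetic: ambient/room sound belonging to the story's physical space.
Sound (4): it's coming from the corridor outside — a location within the story world — and Paloma reacts, so diegetic.
(5) is meta-diegetic: point-of-audition from inside Niko's body; not a sound in the room.
So 2 of the 5 are diegetic: (3), (4).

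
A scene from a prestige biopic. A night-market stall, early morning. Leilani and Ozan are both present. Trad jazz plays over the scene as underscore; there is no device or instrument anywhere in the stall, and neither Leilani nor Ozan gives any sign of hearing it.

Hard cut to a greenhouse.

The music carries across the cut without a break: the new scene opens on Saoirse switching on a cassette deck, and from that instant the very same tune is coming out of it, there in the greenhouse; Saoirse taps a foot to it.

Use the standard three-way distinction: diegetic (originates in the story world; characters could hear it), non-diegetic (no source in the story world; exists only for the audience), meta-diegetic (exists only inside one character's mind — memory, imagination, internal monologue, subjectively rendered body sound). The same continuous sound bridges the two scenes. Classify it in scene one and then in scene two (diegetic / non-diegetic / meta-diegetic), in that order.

Scene one: there's no in-world source anywhere and no character hears it — underscore for the audience only → non-diegetic.
Scene two: once Saoirse turns on a cassette deck, the music has a real source in the story world and Saoirse reacts to it → diegetic.

non-diegetic, diegetic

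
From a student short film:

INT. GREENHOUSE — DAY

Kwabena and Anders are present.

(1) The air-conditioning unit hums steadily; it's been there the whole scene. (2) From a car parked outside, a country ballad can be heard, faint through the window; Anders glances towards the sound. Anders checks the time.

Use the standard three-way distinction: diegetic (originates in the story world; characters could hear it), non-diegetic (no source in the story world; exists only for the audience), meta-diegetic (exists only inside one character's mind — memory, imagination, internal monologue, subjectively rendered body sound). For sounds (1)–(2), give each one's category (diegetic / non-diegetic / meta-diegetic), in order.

Sound (1): ambient/room sound belonging to the story's physical space, so diegetic.
(2) is diegetic: it's coming from a car parked outside — a location within the story world — and Anders reacts.

diegetic, diegetic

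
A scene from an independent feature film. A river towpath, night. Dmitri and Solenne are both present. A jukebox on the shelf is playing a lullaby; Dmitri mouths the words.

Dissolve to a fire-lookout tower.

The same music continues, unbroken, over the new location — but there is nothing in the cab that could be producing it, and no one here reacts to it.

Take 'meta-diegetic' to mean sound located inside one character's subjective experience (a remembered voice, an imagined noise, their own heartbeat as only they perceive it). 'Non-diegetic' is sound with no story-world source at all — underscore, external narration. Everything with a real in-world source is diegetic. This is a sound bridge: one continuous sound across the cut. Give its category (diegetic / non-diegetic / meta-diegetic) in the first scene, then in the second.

Scene one: a jukebox is an on-screen source and Dmitri reacts to it → diegetic.
Scene two: there is no source in the cab and no one hears it — it's now underscore → non-diegetic.

diegetic, non-diegetic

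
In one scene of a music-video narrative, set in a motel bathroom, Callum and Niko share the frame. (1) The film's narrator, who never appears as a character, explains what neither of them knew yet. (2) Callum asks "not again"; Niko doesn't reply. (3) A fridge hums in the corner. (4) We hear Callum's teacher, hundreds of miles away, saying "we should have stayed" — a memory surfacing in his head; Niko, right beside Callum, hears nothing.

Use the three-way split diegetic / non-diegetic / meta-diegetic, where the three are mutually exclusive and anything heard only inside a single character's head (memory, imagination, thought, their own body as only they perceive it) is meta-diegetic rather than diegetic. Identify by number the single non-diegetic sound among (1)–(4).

Sound (1): external voice-over — not a character, not heard by anyone in the scene, so non-diegetic.
(2) is diegetic: spoken by a character present in the story world.
(3) is diegetic: a fridge is part of the location's real environment.
Sound (4): the voice is a memory playing only inside Callum's mind; Niko can't hear it, so meta-diegetic.
Only (1) is non-diegetic.

1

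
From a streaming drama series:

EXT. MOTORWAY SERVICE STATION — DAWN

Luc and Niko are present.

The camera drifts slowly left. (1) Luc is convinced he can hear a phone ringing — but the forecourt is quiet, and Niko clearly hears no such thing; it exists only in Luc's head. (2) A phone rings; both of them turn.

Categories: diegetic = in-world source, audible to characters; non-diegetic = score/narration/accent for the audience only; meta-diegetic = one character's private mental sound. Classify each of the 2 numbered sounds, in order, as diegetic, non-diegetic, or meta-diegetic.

meta-diegetic, diegetic

(1) subjective to Luc: the forecourt is silent and Niko hears nothing → meta-diegetic.
(2) is diegetic: an in-world source (a phone); characters could hear it.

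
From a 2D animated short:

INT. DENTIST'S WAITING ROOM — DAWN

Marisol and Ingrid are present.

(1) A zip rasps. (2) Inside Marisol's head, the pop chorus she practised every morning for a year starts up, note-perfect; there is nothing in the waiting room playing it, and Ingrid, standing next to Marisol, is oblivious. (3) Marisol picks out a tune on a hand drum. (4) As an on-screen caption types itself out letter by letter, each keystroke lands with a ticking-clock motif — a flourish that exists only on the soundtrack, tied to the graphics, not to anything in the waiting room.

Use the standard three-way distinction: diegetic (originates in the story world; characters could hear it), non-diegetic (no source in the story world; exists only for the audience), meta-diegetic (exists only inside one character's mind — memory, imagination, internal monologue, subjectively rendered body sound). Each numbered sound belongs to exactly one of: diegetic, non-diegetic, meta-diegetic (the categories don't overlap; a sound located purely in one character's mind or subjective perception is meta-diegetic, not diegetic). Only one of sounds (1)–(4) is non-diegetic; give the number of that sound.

Sound (1): an in-world source (a zip); characters could hear it, so diegetic.
(2) it lives in Marisol's subjectivity, not in the waiting room → meta-diegetic.
Sound (3): Marisol is producing the music live, in the story world, so diegetic.
(4) is non-diegetic: it accompanies on-screen graphics, not anything inside the story world.
Only (4) is non-diegetic.

4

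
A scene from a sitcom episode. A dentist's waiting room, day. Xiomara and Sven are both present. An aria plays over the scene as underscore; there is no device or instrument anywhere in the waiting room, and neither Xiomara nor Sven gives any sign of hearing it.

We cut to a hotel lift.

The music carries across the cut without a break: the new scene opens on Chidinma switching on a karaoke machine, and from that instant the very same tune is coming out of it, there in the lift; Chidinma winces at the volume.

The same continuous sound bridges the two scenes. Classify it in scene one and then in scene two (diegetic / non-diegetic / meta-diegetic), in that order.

Scene one: there's no in-world source anywhere and no character hears it — underscore for the audience only → non-diegetic.
Scene two: once Chidinma turns on a karaoke machine, the music has a real source in the story world and Chidinma reacts to it → diegetic.

non-diegetic, diegetic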